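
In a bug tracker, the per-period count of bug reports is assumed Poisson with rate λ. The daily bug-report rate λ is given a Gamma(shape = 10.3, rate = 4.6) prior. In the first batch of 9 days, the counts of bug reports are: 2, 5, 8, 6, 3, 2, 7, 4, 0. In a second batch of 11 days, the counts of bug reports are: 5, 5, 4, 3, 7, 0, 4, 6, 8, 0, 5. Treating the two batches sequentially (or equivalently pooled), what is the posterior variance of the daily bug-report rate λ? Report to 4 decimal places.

With a Gamma(shape α, rate β) prior, the Poisson likelihood is conjugate: the posterior is Gamma(α + ΣXᵢ, β + n).
Batch 1: sum of counts S = 37 over n = 9 days.
After batch 1: Gamma(α+S, β+n) = Gamma(10.3+37, 4.6+9) = Gamma(47.3, 13.6).
Batch 2: sum of counts S = 47 over n = 11 days.
After batch 2: Gamma(α+S, β+n) = Gamma(47.3+47, 13.6+11) = Gamma(94.3, 24.6).
Var = α/β² = 94.3/24.6² = 0.1558.

0.1558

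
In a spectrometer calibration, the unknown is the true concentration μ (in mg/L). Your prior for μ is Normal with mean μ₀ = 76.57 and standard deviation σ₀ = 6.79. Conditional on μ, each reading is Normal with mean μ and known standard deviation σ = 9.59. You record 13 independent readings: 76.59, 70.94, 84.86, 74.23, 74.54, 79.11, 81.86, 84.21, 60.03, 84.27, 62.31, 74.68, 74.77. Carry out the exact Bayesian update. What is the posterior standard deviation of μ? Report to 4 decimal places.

2.4766

For Normal data with known variance σ², a Normal(μ₀, σ₀²) prior on μ is conjugate. Posterior precision = 1/σ₀² + n/σ²; posterior mean is the precision-weighted average of μ₀ and x̄.
σ₀² = 6.79² = 46.1041, σ² = 9.59² = 91.9681; σ² + n·σ₀² = 91.9681 + 13·46.1041 = 691.3214.
Posterior precision = 1/σ₀² + n/σ² = 1/46.1041 + 13/91.9681 = (σ² + n·σ₀²)/(σ₀²σ²) = 691.3214/(46.1041·91.9681); posterior variance σₙ² = σ₀²σ²/(σ² + n·σ₀²) = 46.1041·91.9681/691.3214 = 6.133336.
Posterior SD = √σₙ² = √(46.1041·91.9681/691.3214) = 2.4766.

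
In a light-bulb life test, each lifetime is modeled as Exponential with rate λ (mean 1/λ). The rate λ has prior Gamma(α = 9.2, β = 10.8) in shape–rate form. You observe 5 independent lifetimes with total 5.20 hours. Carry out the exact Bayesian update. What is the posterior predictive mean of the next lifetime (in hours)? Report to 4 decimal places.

With a Gamma(shape α, rate β) prior on the exponential rate λ, the posterior after n observations with total T = Σxᵢ is Gamma(α+n, β+T).
Posterior: Gamma(9.2+5, 10.8+5.20) = Gamma(14.2, 16.00).
The predictive distribution for the next observation is Lomax; its mean is β/(α−1) = 16.00/13.2 = 1.2121.

1.2121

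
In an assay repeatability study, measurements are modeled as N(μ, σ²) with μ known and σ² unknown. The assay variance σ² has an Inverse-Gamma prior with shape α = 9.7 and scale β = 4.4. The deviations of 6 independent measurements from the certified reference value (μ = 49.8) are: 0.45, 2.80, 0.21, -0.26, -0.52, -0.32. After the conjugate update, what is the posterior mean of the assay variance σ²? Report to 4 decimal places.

0.7405

With known mean μ and an Inverse-Gamma(α, β) prior on σ², the Normal likelihood is conjugate: posterior is Inv-Gamma(α + n/2, β + Σ(xᵢ−μ)²/2).
Σ(xᵢ−μ)² = (0.45)² + (2.80)² + (0.21)² + (-0.26)² + (-0.52)² + (-0.32)² = 8.5270.
Posterior: Inv-Gamma(9.7 + 6/2, 4.4 + 8.5270/2) = Inv-Gamma(12.70, 8.66350).
E[σ²|data] = β/(α−1) = 8.66350/11.70 = 0.7405.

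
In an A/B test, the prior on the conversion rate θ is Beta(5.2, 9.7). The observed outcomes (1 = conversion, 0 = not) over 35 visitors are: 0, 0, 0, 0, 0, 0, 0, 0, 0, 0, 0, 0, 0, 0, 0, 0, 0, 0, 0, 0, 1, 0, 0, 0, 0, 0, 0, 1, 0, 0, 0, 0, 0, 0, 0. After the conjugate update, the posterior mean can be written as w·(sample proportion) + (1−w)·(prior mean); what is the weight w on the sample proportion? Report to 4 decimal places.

0.7014

The Beta prior is conjugate to a Binomial/Bernoulli likelihood; the update adds successes to α and failures to β.
Posterior mean = (α₀+k)/(α₀+β₀+n) = [n/(α₀+β₀+n)]·(k/n) + [(α₀+β₀)/(α₀+β₀+n)]·α₀/(α₀+β₀), so only n and the prior enter the weight.
The weight on the data is w = n/(α₀+β₀+n) = 35/(5.2+9.7+35) = 35/49.9 = 0.7014.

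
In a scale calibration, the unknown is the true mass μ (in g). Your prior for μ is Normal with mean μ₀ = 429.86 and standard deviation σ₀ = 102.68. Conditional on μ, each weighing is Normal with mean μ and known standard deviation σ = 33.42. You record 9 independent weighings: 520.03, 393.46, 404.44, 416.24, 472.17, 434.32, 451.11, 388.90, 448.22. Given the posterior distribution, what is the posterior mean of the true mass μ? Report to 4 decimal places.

436.4656

For Normal data with known variance σ², a Normal(μ₀, σ₀²) prior on μ is conjugate. Posterior precision = 1/σ₀² + n/σ²; posterior mean is the precision-weighted average of μ₀ and x̄.
Σxᵢ = 520.03 + 393.46 + 404.44 + 416.24 + 472.17 + 434.32 + 451.11 + 388.90 + 448.22 = 3928.89, so n·x̄ = 3928.89.
σ₀² = 102.68² = 10543.1824, σ² = 33.42² = 1116.8964; σ² + n·σ₀² = 1116.8964 + 9·10543.1824 = 96005.538.
Posterior mean = (μ₀/σ₀² + n·x̄/σ²)/(1/σ₀² + n/σ²) = (σ²·μ₀ + σ₀²·n·x̄)/(σ² + n·σ₀²) = (1116.8964·429.86 + 10543.1824·3928.89)/96005.538 = 41903112.98604/96005.538 = 436.4656.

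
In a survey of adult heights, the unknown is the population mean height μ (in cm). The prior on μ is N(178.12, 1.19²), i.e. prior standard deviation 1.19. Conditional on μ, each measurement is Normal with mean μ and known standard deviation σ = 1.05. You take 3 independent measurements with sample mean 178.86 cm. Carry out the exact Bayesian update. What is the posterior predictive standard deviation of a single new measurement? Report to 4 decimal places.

1.1808

For Normal data with known variance σ², a Normal(μ₀, σ₀²) prior on μ is conjugate. Posterior precision = 1/σ₀² + n/σ²; posterior mean is the precision-weighted average of μ₀ and x̄.
σ₀² = 1.19² = 1.4161, σ² = 1.05² = 1.1025; σ² + n·σ₀² = 1.1025 + 3·1.4161 = 5.3508.
Posterior precision = 1/σ₀² + n/σ² = 1/1.4161 + 3/1.1025 = (σ² + n·σ₀²)/(σ₀²σ²) = 5.3508/(1.4161·1.1025); posterior variance σₙ² = σ₀²σ²/(σ² + n·σ₀²) = 1.4161·1.1025/5.3508 = 0.291779.
Predictive variance for one new observation = σₙ² + σ² = 1.4161·1.1025/5.3508 + 1.1025 = σ²·(σ₀² + 5.3508)/5.3508 = 1.1025·6.7669/5.3508 = 1.394279; SD = √(1.1025·6.7669/5.3508) = 1.1808.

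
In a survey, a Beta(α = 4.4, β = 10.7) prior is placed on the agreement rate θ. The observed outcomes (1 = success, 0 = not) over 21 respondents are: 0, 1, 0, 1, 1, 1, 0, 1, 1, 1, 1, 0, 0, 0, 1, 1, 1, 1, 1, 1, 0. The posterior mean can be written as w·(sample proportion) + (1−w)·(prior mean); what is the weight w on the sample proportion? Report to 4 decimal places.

The Beta prior is conjugate to a Binomial/Bernoulli likelihood; the update adds successes to α and failures to β.
Posterior mean = (α₀+k)/(α₀+β₀+n) = [n/(α₀+β₀+n)]·(k/n) + [(α₀+β₀)/(α₀+β₀+n)]·α₀/(α₀+β₀), so only n and the prior enter the weight.
The weight on the data is w = n/(α₀+β₀+n) = 21/(4.4+10.7+21) = 21/36.1 = 0.5817.

0.5817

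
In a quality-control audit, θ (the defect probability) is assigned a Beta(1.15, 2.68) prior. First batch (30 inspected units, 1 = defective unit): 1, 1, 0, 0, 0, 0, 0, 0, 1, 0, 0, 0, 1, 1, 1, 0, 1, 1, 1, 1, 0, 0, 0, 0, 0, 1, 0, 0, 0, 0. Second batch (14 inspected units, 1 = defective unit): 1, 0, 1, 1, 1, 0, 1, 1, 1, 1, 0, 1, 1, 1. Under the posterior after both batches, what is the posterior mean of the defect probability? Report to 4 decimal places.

The Beta prior is conjugate to a Binomial/Bernoulli likelihood; the update adds successes to α and failures to β.
After batch 1: Beta(1.15+11, 2.68+19) = Beta(12.15, 21.68).
After batch 2: Beta(12.15+11, 21.68+3) = Beta(23.15, 24.68).
Posterior mean = α/(α+β) = 23.15/47.83 = 0.4840.

0.4840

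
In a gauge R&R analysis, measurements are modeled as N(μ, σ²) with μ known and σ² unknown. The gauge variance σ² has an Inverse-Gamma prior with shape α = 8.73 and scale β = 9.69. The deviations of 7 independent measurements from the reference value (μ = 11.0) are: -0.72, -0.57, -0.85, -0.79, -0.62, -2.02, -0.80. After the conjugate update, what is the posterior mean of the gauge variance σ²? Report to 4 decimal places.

With known mean μ and an Inverse-Gamma(α, β) prior on σ², the Normal likelihood is conjugate: posterior is Inv-Gamma(α + n/2, β + Σ(xᵢ−μ)²/2).
Σ(xᵢ−μ)² = (-0.72)² + (-0.57)² + (-0.85)² + (-0.79)² + (-0.62)² + (-2.02)² + (-0.80)² = 7.2947.
Posterior: Inv-Gamma(8.73 + 7/2, 9.69 + 7.2947/2) = Inv-Gamma(12.23, 13.33735).
E[σ²|data] = β/(α−1) = 13.33735/11.23 = 1.1877.

1.1877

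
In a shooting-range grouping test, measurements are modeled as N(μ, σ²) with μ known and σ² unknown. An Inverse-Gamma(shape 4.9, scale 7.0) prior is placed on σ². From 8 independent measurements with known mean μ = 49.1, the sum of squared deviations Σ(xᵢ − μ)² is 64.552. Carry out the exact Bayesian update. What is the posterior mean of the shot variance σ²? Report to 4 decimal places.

With known mean μ and an Inverse-Gamma(α, β) prior on σ², the Normal likelihood is conjugate: posterior is Inv-Gamma(α + n/2, β + Σ(xᵢ−μ)²/2).
Posterior: Inv-Gamma(4.9 + 8/2, 7.0 + 64.552/2) = Inv-Gamma(8.90, 39.2760).
E[σ²|data] = β/(α−1) = 39.2760/7.90 = 4.9716.

4.9716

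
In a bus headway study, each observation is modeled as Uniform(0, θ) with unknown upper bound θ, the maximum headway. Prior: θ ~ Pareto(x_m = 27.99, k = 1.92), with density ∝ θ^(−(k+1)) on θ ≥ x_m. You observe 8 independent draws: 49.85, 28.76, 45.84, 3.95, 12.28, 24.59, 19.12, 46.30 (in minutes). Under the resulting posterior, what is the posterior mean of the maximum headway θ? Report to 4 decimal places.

A Pareto(scale x_m, shape k) prior on the upper bound θ of Uniform(0, θ) is conjugate: posterior is Pareto(max(x_m, max xᵢ), k + n).
Sample maximum = 49.85; prior scale x_m = 27.99 → posterior scale = max = 49.85.
Posterior shape = 1.92 + 8 = 9.92.
E[θ|data] = k·x_m/(k−1) = 9.92·49.85/8.92 = 55.4386.

55.4386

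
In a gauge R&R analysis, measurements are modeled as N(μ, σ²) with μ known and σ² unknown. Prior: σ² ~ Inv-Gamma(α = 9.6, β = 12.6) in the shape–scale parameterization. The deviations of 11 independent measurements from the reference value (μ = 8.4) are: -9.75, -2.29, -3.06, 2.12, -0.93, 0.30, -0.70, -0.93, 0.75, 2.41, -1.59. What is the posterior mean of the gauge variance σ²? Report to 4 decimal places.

With known mean μ and an Inverse-Gamma(α, β) prior on σ², the Normal likelihood is conjugate: posterior is Inv-Gamma(α + n/2, β + Σ(xᵢ−μ)²/2).
Σ(xᵢ−μ)² = (-9.75)² + (-2.29)² + (-3.06)² + (2.12)² + (-0.93)² + (0.30)² + (-0.70)² + (-0.93)² + (0.75)² + (2.41)² + (-1.59)² = 125.3731.
Posterior: Inv-Gamma(9.6 + 11/2, 12.6 + 125.3731/2) = Inv-Gamma(15.10, 75.28655).
E[σ²|data] = β/(α−1) = 75.28655/14.10 = 5.3395.

5.3395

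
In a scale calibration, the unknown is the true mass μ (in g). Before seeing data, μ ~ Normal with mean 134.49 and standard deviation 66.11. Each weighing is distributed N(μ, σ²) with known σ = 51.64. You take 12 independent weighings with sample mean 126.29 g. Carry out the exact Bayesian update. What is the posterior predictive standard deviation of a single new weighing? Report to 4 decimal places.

53.6485

For Normal data with known variance σ², a Normal(μ₀, σ₀²) prior on μ is conjugate. Posterior precision = 1/σ₀² + n/σ²; posterior mean is the precision-weighted average of μ₀ and x̄.
σ₀² = 66.11² = 4370.5321, σ² = 51.64² = 2666.6896; σ² + n·σ₀² = 2666.6896 + 12·4370.5321 = 55113.0748.
Posterior precision = 1/σ₀² + n/σ² = 1/4370.5321 + 12/2666.6896 = (σ² + n·σ₀²)/(σ₀²σ²) = 55113.0748/(4370.5321·2666.6896); posterior variance σₙ² = σ₀²σ²/(σ² + n·σ₀²) = 4370.5321·2666.6896/55113.0748 = 211.471643.
Predictive variance for one new observation = σₙ² + σ² = 4370.5321·2666.6896/55113.0748 + 2666.6896 = σ²·(σ₀² + 55113.0748)/55113.0748 = 2666.6896·59483.6069/55113.0748 = 2878.161243; SD = √(2666.6896·59483.6069/55113.0748) = 53.6485.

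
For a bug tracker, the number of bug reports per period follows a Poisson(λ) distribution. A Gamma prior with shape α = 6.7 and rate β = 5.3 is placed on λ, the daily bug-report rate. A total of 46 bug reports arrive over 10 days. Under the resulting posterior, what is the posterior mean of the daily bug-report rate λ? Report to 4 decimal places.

3.4444

With a Gamma(shape α, rate β) prior, the Poisson likelihood is conjugate: the posterior is Gamma(α + ΣXᵢ, β + n).
Posterior: Gamma(α+S, β+n) = Gamma(6.7+46, 5.3+10) = Gamma(52.7, 15.3).
Posterior mean = α/β = 52.7/15.3 = 3.4444.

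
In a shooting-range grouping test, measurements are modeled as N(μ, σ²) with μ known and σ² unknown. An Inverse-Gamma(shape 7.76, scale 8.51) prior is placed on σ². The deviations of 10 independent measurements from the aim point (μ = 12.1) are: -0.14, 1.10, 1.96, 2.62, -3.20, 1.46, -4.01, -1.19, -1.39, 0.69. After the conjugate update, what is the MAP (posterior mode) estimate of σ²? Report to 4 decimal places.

With known mean μ and an Inverse-Gamma(α, β) prior on σ², the Normal likelihood is conjugate: posterior is Inv-Gamma(α + n/2, β + Σ(xᵢ−μ)²/2).
Σ(xᵢ−μ)² = (-0.14)² + (1.10)² + (1.96)² + (2.62)² + (-3.20)² + (1.46)² + (-4.01)² + (-1.19)² + (-1.39)² + (0.69)² = 44.2116.
Posterior: Inv-Gamma(7.76 + 10/2, 8.51 + 44.2116/2) = Inv-Gamma(12.76, 30.61580).
Mode = β/(α+1) = 30.61580/13.76 = 2.2250.

2.2250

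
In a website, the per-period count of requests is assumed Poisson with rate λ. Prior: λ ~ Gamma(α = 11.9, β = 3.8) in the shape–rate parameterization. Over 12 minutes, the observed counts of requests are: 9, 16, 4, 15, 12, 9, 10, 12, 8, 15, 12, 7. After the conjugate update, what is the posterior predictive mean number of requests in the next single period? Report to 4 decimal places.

With a Gamma(shape α, rate β) prior, the Poisson likelihood is conjugate: the posterior is Gamma(α + ΣXᵢ, β + n).
Sum of counts S = 129 over n = 12 minutes.
Posterior: Gamma(α+S, β+n) = Gamma(11.9+129, 3.8+12) = Gamma(140.9, 15.8).
The predictive distribution for one future period is NegBinom with mean α/β = 8.9177.

8.9177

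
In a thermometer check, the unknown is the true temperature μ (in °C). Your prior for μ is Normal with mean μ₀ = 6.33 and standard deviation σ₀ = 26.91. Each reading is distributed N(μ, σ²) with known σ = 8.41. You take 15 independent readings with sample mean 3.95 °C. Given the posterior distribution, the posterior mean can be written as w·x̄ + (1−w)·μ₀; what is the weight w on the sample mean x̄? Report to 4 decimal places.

0.9935

For Normal data with known variance σ², a Normal(μ₀, σ₀²) prior on μ is conjugate. Posterior precision = 1/σ₀² + n/σ²; posterior mean is the precision-weighted average of μ₀ and x̄.
σ₀² = 26.91² = 724.1481, σ² = 8.41² = 70.7281. Prior precision 1/σ₀² = 1/724.1481; data precision n/σ² = 15/70.7281.
w = (n/σ²)/(1/σ₀² + n/σ²) = n·σ₀²/(σ² + n·σ₀²) = 15·724.1481/(70.7281 + 15·724.1481) = 10862.2215/10932.9496 = 0.9935.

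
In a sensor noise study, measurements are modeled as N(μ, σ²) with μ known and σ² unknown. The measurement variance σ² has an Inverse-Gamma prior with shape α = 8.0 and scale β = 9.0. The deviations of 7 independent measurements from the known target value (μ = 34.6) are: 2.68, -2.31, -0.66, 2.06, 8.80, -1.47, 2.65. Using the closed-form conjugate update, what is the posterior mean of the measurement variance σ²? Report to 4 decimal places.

5.8010

With known mean μ and an Inverse-Gamma(α, β) prior on σ², the Normal likelihood is conjugate: posterior is Inv-Gamma(α + n/2, β + Σ(xᵢ−μ)²/2).
Σ(xᵢ−μ)² = (2.68)² + (-2.31)² + (-0.66)² + (2.06)² + (8.80)² + (-1.47)² + (2.65)² = 103.8211.
Posterior: Inv-Gamma(8.0 + 7/2, 9.0 + 103.8211/2) = Inv-Gamma(11.50, 60.91055).
E[σ²|data] = β/(α−1) = 60.91055/10.50 = 5.8010.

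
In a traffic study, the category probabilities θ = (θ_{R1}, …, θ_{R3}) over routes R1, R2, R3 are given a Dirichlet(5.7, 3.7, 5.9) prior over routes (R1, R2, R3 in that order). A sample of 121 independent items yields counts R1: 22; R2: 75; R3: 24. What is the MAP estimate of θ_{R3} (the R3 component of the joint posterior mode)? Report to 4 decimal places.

The Dirichlet prior is conjugate to the Multinomial likelihood: each posterior αⱼ = prior αⱼ + observed count nⱼ.
Posterior concentration: (27.7, 78.7, 29.9), total = 136.3.
Joint mode component: (α_{R3}−1)/(Σα−K) = 28.9/133.3 = 0.2168.

0.2168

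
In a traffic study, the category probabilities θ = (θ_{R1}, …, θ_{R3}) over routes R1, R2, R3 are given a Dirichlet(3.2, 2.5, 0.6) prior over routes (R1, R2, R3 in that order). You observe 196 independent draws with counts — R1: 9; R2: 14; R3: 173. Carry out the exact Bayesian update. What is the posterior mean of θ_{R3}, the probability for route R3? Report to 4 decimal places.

0.8581

The Dirichlet prior is conjugate to the Multinomial likelihood: each posterior αⱼ = prior αⱼ + observed count nⱼ.
Posterior concentration: (12.2, 16.5, 173.6), total = 202.3.
E[θ_{R3}|data] = α_{R3}/Σα = 173.6/202.3 = 0.8581.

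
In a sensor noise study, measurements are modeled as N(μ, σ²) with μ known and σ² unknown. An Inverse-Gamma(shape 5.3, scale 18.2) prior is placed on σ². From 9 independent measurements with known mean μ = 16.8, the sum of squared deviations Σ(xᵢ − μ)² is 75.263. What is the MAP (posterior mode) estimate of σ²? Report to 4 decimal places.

5.1696

With known mean μ and an Inverse-Gamma(α, β) prior on σ², the Normal likelihood is conjugate: posterior is Inv-Gamma(α + n/2, β + Σ(xᵢ−μ)²/2).
Posterior: Inv-Gamma(5.3 + 9/2, 18.2 + 75.263/2) = Inv-Gamma(9.80, 55.8315).
Mode = β/(α+1) = 55.8315/10.80 = 5.1696.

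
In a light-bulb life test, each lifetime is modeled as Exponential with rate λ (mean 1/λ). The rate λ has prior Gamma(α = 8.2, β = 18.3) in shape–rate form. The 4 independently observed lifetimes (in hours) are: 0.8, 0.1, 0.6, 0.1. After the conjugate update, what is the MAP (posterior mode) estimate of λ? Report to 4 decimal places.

With a Gamma(shape α, rate β) prior on the exponential rate λ, the posterior after n observations with total T = Σxᵢ is Gamma(α+n, β+T).
Sum of observations T = 1.6 hours; n = 4.
Posterior: Gamma(8.2+4, 18.3+1.6) = Gamma(12.2, 19.9).
Mode = (α−1)/β = 0.5628.

0.5628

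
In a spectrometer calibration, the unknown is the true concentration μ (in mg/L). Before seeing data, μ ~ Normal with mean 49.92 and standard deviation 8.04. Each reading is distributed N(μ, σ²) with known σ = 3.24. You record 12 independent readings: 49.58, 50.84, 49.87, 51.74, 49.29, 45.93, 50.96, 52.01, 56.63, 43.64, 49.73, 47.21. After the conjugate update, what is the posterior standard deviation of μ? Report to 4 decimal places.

For Normal data with known variance σ², a Normal(μ₀, σ₀²) prior on μ is conjugate. Posterior precision = 1/σ₀² + n/σ²; posterior mean is the precision-weighted average of μ₀ and x̄.
σ₀² = 8.04² = 64.6416, σ² = 3.24² = 10.4976; σ² + n·σ₀² = 10.4976 + 12·64.6416 = 786.1968.
Posterior precision = 1/σ₀² + n/σ² = 1/64.6416 + 12/10.4976 = (σ² + n·σ₀²)/(σ₀²σ²) = 786.1968/(64.6416·10.4976); posterior variance σₙ² = σ₀²σ²/(σ² + n·σ₀²) = 64.6416·10.4976/786.1968 = 0.863119.
Posterior SD = √σₙ² = √(64.6416·10.4976/786.1968) = 0.9290.

0.9290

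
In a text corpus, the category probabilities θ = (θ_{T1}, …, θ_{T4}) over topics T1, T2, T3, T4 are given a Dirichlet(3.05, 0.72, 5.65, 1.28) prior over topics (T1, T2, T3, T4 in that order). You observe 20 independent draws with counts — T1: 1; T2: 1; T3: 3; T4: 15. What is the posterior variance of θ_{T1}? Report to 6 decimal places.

0.003613

The Dirichlet prior is conjugate to the Multinomial likelihood: each posterior αⱼ = prior αⱼ + observed count nⱼ.
Posterior concentration: (4.05, 1.72, 8.65, 16.28), total = 30.70.
Var[θ_j] = α_j(Σα−α_j)/((Σα)²(Σα+1)) = 4.05·26.65/(30.70²·31.70) = 0.003613.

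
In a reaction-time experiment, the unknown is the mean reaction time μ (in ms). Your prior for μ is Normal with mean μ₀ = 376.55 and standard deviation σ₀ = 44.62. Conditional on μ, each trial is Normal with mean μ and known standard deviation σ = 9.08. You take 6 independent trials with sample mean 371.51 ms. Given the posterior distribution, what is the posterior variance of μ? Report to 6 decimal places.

13.646879

For Normal data with known variance σ², a Normal(μ₀, σ₀²) prior on μ is conjugate. Posterior precision = 1/σ₀² + n/σ²; posterior mean is the precision-weighted average of μ₀ and x̄.
σ₀² = 44.62² = 1990.9444, σ² = 9.08² = 82.4464; σ² + n·σ₀² = 82.4464 + 6·1990.9444 = 12028.1128.
Posterior precision = 1/σ₀² + n/σ² = 1/1990.9444 + 6/82.4464 = (σ² + n·σ₀²)/(σ₀²σ²) = 12028.1128/(1990.9444·82.4464); posterior variance σₙ² = σ₀²σ²/(σ² + n·σ₀²) = 1990.9444·82.4464/12028.1128 = 13.646879.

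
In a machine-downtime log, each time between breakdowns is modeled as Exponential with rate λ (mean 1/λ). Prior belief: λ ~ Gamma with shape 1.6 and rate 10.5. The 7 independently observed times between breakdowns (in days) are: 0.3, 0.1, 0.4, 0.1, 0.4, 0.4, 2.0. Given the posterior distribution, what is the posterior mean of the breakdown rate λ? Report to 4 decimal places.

0.6056

With a Gamma(shape α, rate β) prior on the exponential rate λ, the posterior after n observations with total T = Σxᵢ is Gamma(α+n, β+T).
Sum of observations T = 3.7 days; n = 7.
Posterior: Gamma(1.6+7, 10.5+3.7) = Gamma(8.6, 14.2).
Posterior mean of λ = α/β = 8.6/14.2 = 0.6056.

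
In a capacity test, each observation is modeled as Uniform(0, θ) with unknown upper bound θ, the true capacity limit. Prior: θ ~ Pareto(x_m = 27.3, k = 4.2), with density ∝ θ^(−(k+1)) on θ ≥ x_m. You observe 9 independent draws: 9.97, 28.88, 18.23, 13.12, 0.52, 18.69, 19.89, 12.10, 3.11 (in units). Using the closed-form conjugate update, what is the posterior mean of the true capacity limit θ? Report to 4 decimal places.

31.2472

A Pareto(scale x_m, shape k) prior on the upper bound θ of Uniform(0, θ) is conjugate: posterior is Pareto(max(x_m, max xᵢ), k + n).
Sample maximum = 28.88; prior scale x_m = 27.3 → posterior scale = max = 28.88.
Posterior shape = 4.2 + 9 = 13.2.
E[θ|data] = k·x_m/(k−1) = 13.2·28.88/12.2 = 31.2472.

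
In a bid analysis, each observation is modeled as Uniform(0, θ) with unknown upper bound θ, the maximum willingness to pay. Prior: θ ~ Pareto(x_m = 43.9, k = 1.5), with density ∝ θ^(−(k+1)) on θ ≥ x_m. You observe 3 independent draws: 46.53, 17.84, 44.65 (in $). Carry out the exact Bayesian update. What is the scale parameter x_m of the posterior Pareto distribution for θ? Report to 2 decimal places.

A Pareto(scale x_m, shape k) prior on the upper bound θ of Uniform(0, θ) is conjugate: posterior is Pareto(max(x_m, max xᵢ), k + n).
Sample maximum = 46.53; prior scale x_m = 43.9 → posterior scale = max = 46.53.
Posterior shape = 1.5 + 3 = 4.5.
Posterior scale x_m = 46.53.

46.53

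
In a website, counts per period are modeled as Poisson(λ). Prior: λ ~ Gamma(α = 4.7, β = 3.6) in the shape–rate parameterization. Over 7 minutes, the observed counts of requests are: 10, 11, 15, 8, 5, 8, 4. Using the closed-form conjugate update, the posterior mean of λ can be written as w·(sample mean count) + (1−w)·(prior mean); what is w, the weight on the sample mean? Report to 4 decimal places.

0.6604

With a Gamma(shape α, rate β) prior, the Poisson likelihood is conjugate: the posterior is Gamma(α + ΣXᵢ, β + n).
Posterior mean = (α₀+S)/(β₀+n) = [n/(β₀+n)]·(S/n) + [β₀/(β₀+n)]·(α₀/β₀), so only n and β₀ enter the weight.
Weight on data w = n/(β₀+n) = 7/(3.6+7) = 7/10.6 = 0.6604.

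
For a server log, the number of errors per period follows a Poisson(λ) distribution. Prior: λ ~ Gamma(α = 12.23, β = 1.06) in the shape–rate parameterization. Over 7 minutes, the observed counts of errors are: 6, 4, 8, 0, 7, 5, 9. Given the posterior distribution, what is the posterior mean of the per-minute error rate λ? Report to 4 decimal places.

6.3561

With a Gamma(shape α, rate β) prior, the Poisson likelihood is conjugate: the posterior is Gamma(α + ΣXᵢ, β + n).
Sum of counts S = 39 over n = 7 minutes.
Posterior: Gamma(α+S, β+n) = Gamma(12.23+39, 1.06+7) = Gamma(51.23, 8.06).
Posterior mean = α/β = 51.23/8.06 = 6.3561.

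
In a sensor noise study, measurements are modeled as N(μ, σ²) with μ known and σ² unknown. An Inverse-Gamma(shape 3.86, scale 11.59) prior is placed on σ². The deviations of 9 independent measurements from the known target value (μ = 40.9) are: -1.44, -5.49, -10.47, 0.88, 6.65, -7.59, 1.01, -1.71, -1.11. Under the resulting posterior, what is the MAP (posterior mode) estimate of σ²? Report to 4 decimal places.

14.5724

With known mean μ and an Inverse-Gamma(α, β) prior on σ², the Normal likelihood is conjugate: posterior is Inv-Gamma(α + n/2, β + Σ(xᵢ−μ)²/2).
Σ(xᵢ−μ)² = (-1.44)² + (-5.49)² + (-10.47)² + (0.88)² + (6.65)² + (-7.59)² + (1.01)² + (-1.71)² + (-1.11)² = 249.6159.
Posterior: Inv-Gamma(3.86 + 9/2, 11.59 + 249.6159/2) = Inv-Gamma(8.36, 136.39795).
Mode = β/(α+1) = 136.39795/9.36 = 14.5724.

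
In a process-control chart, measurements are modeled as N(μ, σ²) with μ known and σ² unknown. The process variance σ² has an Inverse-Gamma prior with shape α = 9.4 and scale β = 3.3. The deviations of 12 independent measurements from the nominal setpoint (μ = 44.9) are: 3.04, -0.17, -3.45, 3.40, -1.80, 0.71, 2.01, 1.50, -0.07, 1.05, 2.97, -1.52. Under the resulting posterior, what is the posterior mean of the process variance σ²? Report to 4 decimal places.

2.1391

With known mean μ and an Inverse-Gamma(α, β) prior on σ², the Normal likelihood is conjugate: posterior is Inv-Gamma(α + n/2, β + Σ(xᵢ−μ)²/2).
Σ(xᵢ−μ)² = (3.04)² + (-0.17)² + (-3.45)² + (3.40)² + (-1.80)² + (0.71)² + (2.01)² + (1.50)² + (-0.07)² + (1.05)² + (2.97)² + (-1.52)² = 55.0059.
Posterior: Inv-Gamma(9.4 + 12/2, 3.3 + 55.0059/2) = Inv-Gamma(15.40, 30.80295).
E[σ²|data] = β/(α−1) = 30.80295/14.40 = 2.1391.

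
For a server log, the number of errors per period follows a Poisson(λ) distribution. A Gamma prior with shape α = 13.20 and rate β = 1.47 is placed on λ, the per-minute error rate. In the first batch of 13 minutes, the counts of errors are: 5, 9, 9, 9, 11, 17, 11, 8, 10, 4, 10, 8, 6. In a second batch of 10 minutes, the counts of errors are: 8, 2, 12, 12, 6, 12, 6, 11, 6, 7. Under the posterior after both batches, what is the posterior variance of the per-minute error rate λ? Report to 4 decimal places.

With a Gamma(shape α, rate β) prior, the Poisson likelihood is conjugate: the posterior is Gamma(α + ΣXᵢ, β + n).
Batch 1: sum of counts S = 117 over n = 13 minutes.
After batch 1: Gamma(α+S, β+n) = Gamma(13.20+117, 1.47+13) = Gamma(130.20, 14.47).
Batch 2: sum of counts S = 82 over n = 10 minutes.
After batch 2: Gamma(α+S, β+n) = Gamma(130.20+82, 14.47+10) = Gamma(212.20, 24.47).
Var = α/β² = 212.20/24.47² = 0.3544.

0.3544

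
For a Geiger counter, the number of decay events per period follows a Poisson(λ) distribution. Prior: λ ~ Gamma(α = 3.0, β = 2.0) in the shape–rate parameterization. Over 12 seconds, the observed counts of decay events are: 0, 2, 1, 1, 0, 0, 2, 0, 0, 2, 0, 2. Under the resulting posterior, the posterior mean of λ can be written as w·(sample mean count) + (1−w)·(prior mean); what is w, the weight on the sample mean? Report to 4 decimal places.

0.8571

With a Gamma(shape α, rate β) prior, the Poisson likelihood is conjugate: the posterior is Gamma(α + ΣXᵢ, β + n).
Posterior mean = (α₀+S)/(β₀+n) = [n/(β₀+n)]·(S/n) + [β₀/(β₀+n)]·(α₀/β₀), so only n and β₀ enter the weight.
Weight on data w = n/(β₀+n) = 12/(2.0+12) = 12/14.0 = 0.8571.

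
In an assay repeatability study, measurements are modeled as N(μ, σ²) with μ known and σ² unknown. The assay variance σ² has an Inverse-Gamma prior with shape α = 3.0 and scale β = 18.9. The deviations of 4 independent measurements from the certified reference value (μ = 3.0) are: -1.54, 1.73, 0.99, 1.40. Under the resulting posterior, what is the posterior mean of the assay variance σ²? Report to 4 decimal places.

5.7631

With known mean μ and an Inverse-Gamma(α, β) prior on σ², the Normal likelihood is conjugate: posterior is Inv-Gamma(α + n/2, β + Σ(xᵢ−μ)²/2).
Σ(xᵢ−μ)² = (-1.54)² + (1.73)² + (0.99)² + (1.40)² = 8.3046.
Posterior: Inv-Gamma(3.0 + 4/2, 18.9 + 8.3046/2) = Inv-Gamma(5.00, 23.05230).
E[σ²|data] = β/(α−1) = 23.05230/4.00 = 5.7631.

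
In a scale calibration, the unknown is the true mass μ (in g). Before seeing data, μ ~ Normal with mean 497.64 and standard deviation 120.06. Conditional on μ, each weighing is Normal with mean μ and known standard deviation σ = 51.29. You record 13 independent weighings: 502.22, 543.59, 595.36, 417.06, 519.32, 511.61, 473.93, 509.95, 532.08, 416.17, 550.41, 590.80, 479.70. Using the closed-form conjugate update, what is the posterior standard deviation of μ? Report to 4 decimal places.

For Normal data with known variance σ², a Normal(μ₀, σ₀²) prior on μ is conjugate. Posterior precision = 1/σ₀² + n/σ²; posterior mean is the precision-weighted average of μ₀ and x̄.
σ₀² = 120.06² = 14414.4036, σ² = 51.29² = 2630.6641; σ² + n·σ₀² = 2630.6641 + 13·14414.4036 = 190017.9109.
Posterior precision = 1/σ₀² + n/σ² = 1/14414.4036 + 13/2630.6641 = (σ² + n·σ₀²)/(σ₀²σ²) = 190017.9109/(14414.4036·2630.6641); posterior variance σₙ² = σ₀²σ²/(σ² + n·σ₀²) = 14414.4036·2630.6641/190017.9109 = 199.557262.
Posterior SD = √σₙ² = √(14414.4036·2630.6641/190017.9109) = 14.1265.

14.1265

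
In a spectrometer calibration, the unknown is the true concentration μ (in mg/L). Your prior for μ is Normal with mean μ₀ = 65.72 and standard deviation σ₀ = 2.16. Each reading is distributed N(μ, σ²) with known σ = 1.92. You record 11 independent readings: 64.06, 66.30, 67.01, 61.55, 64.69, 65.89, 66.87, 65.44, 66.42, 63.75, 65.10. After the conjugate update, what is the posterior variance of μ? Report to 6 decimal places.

0.312668

For Normal data with known variance σ², a Normal(μ₀, σ₀²) prior on μ is conjugate. Posterior precision = 1/σ₀² + n/σ²; posterior mean is the precision-weighted average of μ₀ and x̄.
σ₀² = 2.16² = 4.6656, σ² = 1.92² = 3.6864; σ² + n·σ₀² = 3.6864 + 11·4.6656 = 55.008.
Posterior precision = 1/σ₀² + n/σ² = 1/4.6656 + 11/3.6864 = (σ² + n·σ₀²)/(σ₀²σ²) = 55.008/(4.6656·3.6864); posterior variance σₙ² = σ₀²σ²/(σ² + n·σ₀²) = 4.6656·3.6864/55.008 = 0.312668.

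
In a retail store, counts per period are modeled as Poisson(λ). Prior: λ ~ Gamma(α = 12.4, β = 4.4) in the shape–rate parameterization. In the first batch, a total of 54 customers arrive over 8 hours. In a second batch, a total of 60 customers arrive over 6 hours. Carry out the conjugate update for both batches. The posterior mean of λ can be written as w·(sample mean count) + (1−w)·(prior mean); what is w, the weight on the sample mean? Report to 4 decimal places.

With a Gamma(shape α, rate β) prior, the Poisson likelihood is conjugate: the posterior is Gamma(α + ΣXᵢ, β + n).
Total number of hours: n = 8 + 6 = 14.
Posterior mean = (α₀+S)/(β₀+n) = [n/(β₀+n)]·(S/n) + [β₀/(β₀+n)]·(α₀/β₀), so only n and β₀ enter the weight.
Weight on data w = n/(β₀+n) = 14/(4.4+14) = 14/18.4 = 0.7609.

0.7609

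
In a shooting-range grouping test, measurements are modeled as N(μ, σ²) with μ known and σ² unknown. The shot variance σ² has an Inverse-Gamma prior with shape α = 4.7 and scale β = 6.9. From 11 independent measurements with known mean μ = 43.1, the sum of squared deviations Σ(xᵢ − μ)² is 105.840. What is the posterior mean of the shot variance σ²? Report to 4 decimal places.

With known mean μ and an Inverse-Gamma(α, β) prior on σ², the Normal likelihood is conjugate: posterior is Inv-Gamma(α + n/2, β + Σ(xᵢ−μ)²/2).
Posterior: Inv-Gamma(4.7 + 11/2, 6.9 + 105.840/2) = Inv-Gamma(10.20, 59.8200).
E[σ²|data] = β/(α−1) = 59.8200/9.20 = 6.5022.

6.5022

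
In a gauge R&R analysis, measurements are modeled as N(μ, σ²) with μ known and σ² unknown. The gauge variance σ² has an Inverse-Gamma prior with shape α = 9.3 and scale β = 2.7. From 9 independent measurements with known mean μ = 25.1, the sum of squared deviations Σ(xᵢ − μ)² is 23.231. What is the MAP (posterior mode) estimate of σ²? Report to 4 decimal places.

0.9673

With known mean μ and an Inverse-Gamma(α, β) prior on σ², the Normal likelihood is conjugate: posterior is Inv-Gamma(α + n/2, β + Σ(xᵢ−μ)²/2).
Posterior: Inv-Gamma(9.3 + 9/2, 2.7 + 23.231/2) = Inv-Gamma(13.80, 14.3155).
Mode = β/(α+1) = 14.3155/14.80 = 0.9673.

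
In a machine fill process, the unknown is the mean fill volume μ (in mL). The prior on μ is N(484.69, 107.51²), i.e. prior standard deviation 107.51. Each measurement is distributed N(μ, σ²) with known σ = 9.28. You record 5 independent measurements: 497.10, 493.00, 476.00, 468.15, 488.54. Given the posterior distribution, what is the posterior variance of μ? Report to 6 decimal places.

For Normal data with known variance σ², a Normal(μ₀, σ₀²) prior on μ is conjugate. Posterior precision = 1/σ₀² + n/σ²; posterior mean is the precision-weighted average of μ₀ and x̄.
σ₀² = 107.51² = 11558.4001, σ² = 9.28² = 86.1184; σ² + n·σ₀² = 86.1184 + 5·11558.4001 = 57878.1189.
Posterior precision = 1/σ₀² + n/σ² = 1/11558.4001 + 5/86.1184 = (σ² + n·σ₀²)/(σ₀²σ²) = 57878.1189/(11558.4001·86.1184); posterior variance σₙ² = σ₀²σ²/(σ² + n·σ₀²) = 11558.4001·86.1184/57878.1189 = 17.198052.

17.198052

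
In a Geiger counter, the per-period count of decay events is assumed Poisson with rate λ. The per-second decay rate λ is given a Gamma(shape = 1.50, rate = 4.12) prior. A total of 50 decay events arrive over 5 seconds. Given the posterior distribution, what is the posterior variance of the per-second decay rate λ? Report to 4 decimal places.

With a Gamma(shape α, rate β) prior, the Poisson likelihood is conjugate: the posterior is Gamma(α + ΣXᵢ, β + n).
Posterior: Gamma(α+S, β+n) = Gamma(1.50+50, 4.12+5) = Gamma(51.50, 9.12).
Var = α/β² = 51.50/9.12² = 0.6192.

0.6192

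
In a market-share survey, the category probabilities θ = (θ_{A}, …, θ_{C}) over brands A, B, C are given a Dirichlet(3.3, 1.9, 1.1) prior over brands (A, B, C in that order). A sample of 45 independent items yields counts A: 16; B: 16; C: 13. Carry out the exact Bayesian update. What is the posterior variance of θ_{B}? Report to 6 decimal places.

The Dirichlet prior is conjugate to the Multinomial likelihood: each posterior αⱼ = prior αⱼ + observed count nⱼ.
Posterior concentration: (19.3, 17.9, 14.1), total = 51.3.
Var[θ_j] = α_j(Σα−α_j)/((Σα)²(Σα+1)) = 17.9·33.4/(51.3²·52.3) = 0.004344.

0.004344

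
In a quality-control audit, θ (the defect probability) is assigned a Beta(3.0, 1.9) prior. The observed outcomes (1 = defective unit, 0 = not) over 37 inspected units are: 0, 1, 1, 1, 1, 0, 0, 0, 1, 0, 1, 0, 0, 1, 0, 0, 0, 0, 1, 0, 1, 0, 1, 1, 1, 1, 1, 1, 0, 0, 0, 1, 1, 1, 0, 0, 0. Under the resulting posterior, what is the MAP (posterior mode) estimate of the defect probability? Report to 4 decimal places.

0.5013

The Beta prior is conjugate to a Binomial/Bernoulli likelihood; the update adds successes to α and failures to β.
Posterior: Beta(α+k, β+n−k) = Beta(3.0+18, 1.9+19) = Beta(21.0, 20.9).
Mode of Beta(a,b) for a,b>1 is (a−1)/(a+b−2) = 20.0/39.9 = 0.5013.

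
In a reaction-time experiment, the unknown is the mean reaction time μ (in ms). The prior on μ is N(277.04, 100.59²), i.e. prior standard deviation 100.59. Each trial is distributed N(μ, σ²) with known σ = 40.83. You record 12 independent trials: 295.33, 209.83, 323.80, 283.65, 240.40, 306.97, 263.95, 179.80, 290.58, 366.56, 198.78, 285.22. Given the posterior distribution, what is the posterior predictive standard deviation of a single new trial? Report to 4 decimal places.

For Normal data with known variance σ², a Normal(μ₀, σ₀²) prior on μ is conjugate. Posterior precision = 1/σ₀² + n/σ²; posterior mean is the precision-weighted average of μ₀ and x̄.
σ₀² = 100.59² = 10118.3481, σ² = 40.83² = 1667.0889; σ² + n·σ₀² = 1667.0889 + 12·10118.3481 = 123087.2661.
Posterior precision = 1/σ₀² + n/σ² = 1/10118.3481 + 12/1667.0889 = (σ² + n·σ₀²)/(σ₀²σ²) = 123087.2661/(10118.3481·1667.0889); posterior variance σₙ² = σ₀²σ²/(σ² + n·σ₀²) = 10118.3481·1667.0889/123087.2661 = 137.042493.
Predictive variance for one new observation = σₙ² + σ² = 10118.3481·1667.0889/123087.2661 + 1667.0889 = σ²·(σ₀² + 123087.2661)/123087.2661 = 1667.0889·133205.6142/123087.2661 = 1804.131393; SD = √(1667.0889·133205.6142/123087.2661) = 42.4751.

42.4751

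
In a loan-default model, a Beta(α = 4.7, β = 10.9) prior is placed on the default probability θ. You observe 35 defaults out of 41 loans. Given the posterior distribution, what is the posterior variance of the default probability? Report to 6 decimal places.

The Beta prior is conjugate to a Binomial/Bernoulli likelihood; the update adds successes to α and failures to β.
Posterior: Beta(α+k, β+n−k) = Beta(4.7+35, 10.9+6) = Beta(39.7, 16.9).
Var = αβ/((α+β)²(α+β+1)) = 39.7·16.9/(56.6²·57.6) = 0.003636.

0.003636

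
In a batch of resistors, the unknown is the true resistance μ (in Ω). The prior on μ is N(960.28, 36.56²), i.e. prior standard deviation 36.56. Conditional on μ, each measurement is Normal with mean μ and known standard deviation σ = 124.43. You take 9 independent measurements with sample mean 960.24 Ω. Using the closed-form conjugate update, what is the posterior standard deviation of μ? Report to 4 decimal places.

27.4262

For Normal data with known variance σ², a Normal(μ₀, σ₀²) prior on μ is conjugate. Posterior precision = 1/σ₀² + n/σ²; posterior mean is the precision-weighted average of μ₀ and x̄.
σ₀² = 36.56² = 1336.6336, σ² = 124.43² = 15482.8249; σ² + n·σ₀² = 15482.8249 + 9·1336.6336 = 27512.5273.
Posterior precision = 1/σ₀² + n/σ² = 1/1336.6336 + 9/15482.8249 = (σ² + n·σ₀²)/(σ₀²σ²) = 27512.5273/(1336.6336·15482.8249); posterior variance σₙ² = σ₀²σ²/(σ² + n·σ₀²) = 1336.6336·15482.8249/27512.5273 = 752.197854.
Posterior SD = √σₙ² = √(1336.6336·15482.8249/27512.5273) = 27.4262.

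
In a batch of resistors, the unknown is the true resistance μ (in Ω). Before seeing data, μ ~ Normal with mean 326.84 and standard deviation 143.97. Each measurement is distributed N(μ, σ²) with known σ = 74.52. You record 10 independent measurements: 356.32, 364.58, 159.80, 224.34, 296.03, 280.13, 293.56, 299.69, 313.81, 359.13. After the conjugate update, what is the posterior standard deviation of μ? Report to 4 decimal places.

23.2558

For Normal data with known variance σ², a Normal(μ₀, σ₀²) prior on μ is conjugate. Posterior precision = 1/σ₀² + n/σ²; posterior mean is the precision-weighted average of μ₀ and x̄.
σ₀² = 143.97² = 20727.3609, σ² = 74.52² = 5553.2304; σ² + n·σ₀² = 5553.2304 + 10·20727.3609 = 212826.8394.
Posterior precision = 1/σ₀² + n/σ² = 1/20727.3609 + 10/5553.2304 = (σ² + n·σ₀²)/(σ₀²σ²) = 212826.8394/(20727.3609·5553.2304); posterior variance σₙ² = σ₀²σ²/(σ² + n·σ₀²) = 20727.3609·5553.2304/212826.8394 = 540.833153.
Posterior SD = √σₙ² = √(20727.3609·5553.2304/212826.8394) = 23.2558.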